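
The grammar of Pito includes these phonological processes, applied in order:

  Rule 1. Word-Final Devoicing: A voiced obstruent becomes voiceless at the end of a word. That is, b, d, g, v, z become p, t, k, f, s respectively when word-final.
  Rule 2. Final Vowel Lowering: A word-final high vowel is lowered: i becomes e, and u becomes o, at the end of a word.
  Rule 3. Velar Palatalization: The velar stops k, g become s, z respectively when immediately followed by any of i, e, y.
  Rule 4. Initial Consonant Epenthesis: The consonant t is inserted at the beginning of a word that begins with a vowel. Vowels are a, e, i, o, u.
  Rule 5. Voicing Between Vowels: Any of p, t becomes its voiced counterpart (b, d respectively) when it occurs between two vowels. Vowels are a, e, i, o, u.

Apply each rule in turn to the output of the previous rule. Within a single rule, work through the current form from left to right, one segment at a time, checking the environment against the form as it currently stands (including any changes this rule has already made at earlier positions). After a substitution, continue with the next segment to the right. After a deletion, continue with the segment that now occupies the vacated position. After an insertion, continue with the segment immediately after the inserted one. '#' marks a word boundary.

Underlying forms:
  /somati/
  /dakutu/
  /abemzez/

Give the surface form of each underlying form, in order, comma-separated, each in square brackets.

/somati/:
  Rule 1 Word-Final Devoicing: no change — [somati]
  Rule 2 Final Vowel Lowering: [somati] → [somate]
  Rule 3 Velar Palatalization: no change — [somate]
  Rule 4 Initial Consonant Epenthesis: no change — [somate]
  Rule 5 Voicing Between Vowels: [somate] → [somade]
/dakutu/:
  Rule 1 Word-Final Devoicing: no change — [dakutu]
  Rule 2 Final Vowel Lowering: [dakutu] → [dakuto]
  Rule 3 Velar Palatalization: no change — [dakuto]
  Rule 4 Initial Consonant Epenthesis: no change — [dakuto]
  Rule 5 Voicing Between Vowels: [dakuto] → [dakudo]
/abemzez/:
  Rule 1 Word-Final Devoicing: [abemzez] → [abemzes]
  Rule 2 Final Vowel Lowering: no change — [abemzes]
  Rule 3 Velar Palatalization: no change — [abemzes]
  Rule 4 Initial Consonant Epenthesis: [abemzes] → [tabemzes]
  Rule 5 Voicing Between Vowels: no change — [tabemzes]

[somade], [dakudo], [tabemzes]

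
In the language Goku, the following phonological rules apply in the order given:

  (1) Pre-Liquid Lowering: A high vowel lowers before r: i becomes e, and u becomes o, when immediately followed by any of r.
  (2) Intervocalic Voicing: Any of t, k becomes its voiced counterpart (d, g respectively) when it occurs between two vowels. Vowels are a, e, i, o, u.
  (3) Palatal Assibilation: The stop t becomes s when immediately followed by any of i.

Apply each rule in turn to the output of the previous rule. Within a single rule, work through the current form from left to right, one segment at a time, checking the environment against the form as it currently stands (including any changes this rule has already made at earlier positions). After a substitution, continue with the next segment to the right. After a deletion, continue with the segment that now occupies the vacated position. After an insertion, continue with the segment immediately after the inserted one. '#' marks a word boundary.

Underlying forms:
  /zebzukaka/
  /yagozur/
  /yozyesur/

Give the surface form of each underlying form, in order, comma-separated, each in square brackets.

[zebzugaga], [yagozor], [yozyesor]

/zebzukaka/:
  (1) Pre-Liquid Lowering: no change — [zebzukaka]
  (2) Intervocalic Voicing: [zebzukaka] → [zebzugaga]
  (3) Palatal Assibilation: no change — [zebzugaga]
/yagozur/:
  (1) Pre-Liquid Lowering: [yagozur] → [yagozor]
  (2) Intervocalic Voicing: no change — [yagozor]
  (3) Palatal Assibilation: no change — [yagozor]
/yozyesur/:
  (1) Pre-Liquid Lowering: [yozyesur] → [yozyesor]
  (2) Intervocalic Voicing: no change — [yozyesor]
  (3) Palatal Assibilation: no change — [yozyesor]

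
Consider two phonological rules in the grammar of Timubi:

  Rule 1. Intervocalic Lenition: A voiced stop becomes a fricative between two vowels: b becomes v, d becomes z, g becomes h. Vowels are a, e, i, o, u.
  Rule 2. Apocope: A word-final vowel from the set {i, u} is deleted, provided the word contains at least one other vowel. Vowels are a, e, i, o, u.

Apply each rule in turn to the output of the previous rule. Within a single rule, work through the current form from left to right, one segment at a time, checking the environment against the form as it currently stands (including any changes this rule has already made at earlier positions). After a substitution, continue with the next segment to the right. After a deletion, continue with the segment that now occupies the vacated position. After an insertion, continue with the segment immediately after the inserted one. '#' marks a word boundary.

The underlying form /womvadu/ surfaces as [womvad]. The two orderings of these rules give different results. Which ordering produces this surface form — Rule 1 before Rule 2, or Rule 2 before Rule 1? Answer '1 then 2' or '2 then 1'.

Order 1 then 2:
  1 Intervocalic Lenition: [womvadu] → [womvazu]
  2 Apocope: [womvazu] → [womvaz]
  result: [womvaz]
Order 2 then 1:
  2 Apocope: [womvadu] → [womvad]
  1 Intervocalic Lenition: no change — [womvad]
  result: [womvad]

2 then 1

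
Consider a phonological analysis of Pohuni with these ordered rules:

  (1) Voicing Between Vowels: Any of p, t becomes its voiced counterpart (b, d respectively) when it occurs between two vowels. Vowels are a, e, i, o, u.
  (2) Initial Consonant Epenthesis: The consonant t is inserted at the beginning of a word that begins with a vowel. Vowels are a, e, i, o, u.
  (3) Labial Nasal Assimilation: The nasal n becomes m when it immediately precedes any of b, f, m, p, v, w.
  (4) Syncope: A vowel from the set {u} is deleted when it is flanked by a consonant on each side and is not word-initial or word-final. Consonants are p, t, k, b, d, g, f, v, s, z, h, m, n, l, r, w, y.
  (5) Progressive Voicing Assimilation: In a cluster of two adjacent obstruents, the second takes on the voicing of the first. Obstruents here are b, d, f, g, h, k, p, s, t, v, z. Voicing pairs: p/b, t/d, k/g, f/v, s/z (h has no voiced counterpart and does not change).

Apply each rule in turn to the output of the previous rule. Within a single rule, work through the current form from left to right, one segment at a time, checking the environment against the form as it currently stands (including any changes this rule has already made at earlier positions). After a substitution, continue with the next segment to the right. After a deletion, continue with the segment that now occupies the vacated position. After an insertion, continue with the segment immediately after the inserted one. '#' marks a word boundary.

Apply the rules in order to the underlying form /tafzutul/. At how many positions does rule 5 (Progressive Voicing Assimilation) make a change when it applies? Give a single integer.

2

(1) Voicing Between Vowels: [tafzutul] → [tafzudul]
(2) Initial Consonant Epenthesis: no change — [tafzudul]
(3) Labial Nasal Assimilation: no change — [tafzudul]
(4) Syncope: [tafzudul] → [tafzdl]
(5) Progressive Voicing Assimilation: [tafzdl] → [tafstl]
Rule 5 changed 2 position(s).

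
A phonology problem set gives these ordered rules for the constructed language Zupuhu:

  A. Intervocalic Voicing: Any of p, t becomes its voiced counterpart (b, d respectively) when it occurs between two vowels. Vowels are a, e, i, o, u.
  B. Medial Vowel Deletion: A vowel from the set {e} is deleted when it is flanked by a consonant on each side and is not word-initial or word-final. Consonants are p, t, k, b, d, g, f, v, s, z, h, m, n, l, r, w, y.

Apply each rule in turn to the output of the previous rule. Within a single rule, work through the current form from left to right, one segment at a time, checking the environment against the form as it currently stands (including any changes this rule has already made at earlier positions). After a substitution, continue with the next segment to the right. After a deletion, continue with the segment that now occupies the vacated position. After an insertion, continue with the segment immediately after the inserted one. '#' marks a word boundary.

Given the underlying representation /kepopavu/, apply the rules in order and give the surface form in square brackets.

[kbobavu]

A Intervocalic Voicing: [kepopavu] → [kebobavu]
B Medial Vowel Deletion: [kebobavu] → [kbobavu]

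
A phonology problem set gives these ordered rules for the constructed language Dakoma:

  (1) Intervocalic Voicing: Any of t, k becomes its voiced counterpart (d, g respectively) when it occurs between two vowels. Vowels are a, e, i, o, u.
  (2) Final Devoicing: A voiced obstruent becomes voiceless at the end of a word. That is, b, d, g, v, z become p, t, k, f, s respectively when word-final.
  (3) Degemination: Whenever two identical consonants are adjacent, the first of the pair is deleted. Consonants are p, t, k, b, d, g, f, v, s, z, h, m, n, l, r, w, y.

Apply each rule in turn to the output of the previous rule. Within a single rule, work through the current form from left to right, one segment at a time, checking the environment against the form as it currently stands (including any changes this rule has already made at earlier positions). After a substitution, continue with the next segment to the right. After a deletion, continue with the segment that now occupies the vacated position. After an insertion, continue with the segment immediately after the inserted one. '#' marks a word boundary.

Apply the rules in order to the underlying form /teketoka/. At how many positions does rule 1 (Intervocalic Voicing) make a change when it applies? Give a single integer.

(1) Intervocalic Voicing: [teketoka] → [tegedoga]
(2) Final Devoicing: no change — [tegedoga]
(3) Degemination: no change — [tegedoga]
Rule 1 changed 3 position(s).

3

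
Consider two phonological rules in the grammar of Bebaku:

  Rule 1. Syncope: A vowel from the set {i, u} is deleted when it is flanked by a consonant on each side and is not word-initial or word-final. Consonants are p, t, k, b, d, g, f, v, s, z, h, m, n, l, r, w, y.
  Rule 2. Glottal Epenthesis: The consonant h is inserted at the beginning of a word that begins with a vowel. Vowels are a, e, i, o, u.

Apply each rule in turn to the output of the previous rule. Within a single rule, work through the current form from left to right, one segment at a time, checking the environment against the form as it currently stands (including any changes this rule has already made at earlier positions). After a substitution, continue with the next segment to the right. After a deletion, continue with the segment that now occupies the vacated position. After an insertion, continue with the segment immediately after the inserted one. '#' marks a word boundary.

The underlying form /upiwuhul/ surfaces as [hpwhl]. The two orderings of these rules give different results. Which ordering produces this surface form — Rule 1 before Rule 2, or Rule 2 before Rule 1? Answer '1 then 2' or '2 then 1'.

Order 1 then 2:
  1 Syncope: [upiwuhul] → [upwhl]
  2 Glottal Epenthesis: [upwhl] → [hupwhl]
  result: [hupwhl]
Order 2 then 1:
  2 Glottal Epenthesis: [upiwuhul] → [hupiwuhul]
  1 Syncope: [hupiwuhul] → [hpwhl]
  result: [hpwhl]

2 then 1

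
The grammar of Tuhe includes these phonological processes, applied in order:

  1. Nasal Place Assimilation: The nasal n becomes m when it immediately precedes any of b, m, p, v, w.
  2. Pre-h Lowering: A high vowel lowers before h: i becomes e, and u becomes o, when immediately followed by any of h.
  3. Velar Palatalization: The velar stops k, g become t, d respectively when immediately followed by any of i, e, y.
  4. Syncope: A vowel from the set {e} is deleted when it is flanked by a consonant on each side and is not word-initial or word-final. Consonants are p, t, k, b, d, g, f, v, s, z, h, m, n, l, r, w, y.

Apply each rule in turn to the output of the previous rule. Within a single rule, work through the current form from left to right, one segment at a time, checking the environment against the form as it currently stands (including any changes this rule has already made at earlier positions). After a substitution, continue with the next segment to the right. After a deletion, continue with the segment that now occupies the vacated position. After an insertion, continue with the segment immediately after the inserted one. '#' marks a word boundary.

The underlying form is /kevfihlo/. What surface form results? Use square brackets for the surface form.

[tvfhlo]

1 Nasal Place Assimilation: no change — [kevfihlo]
2 Pre-h Lowering: [kevfihlo] → [kevfehlo]
3 Velar Palatalization: [kevfehlo] → [tevfehlo]
4 Syncope: [tevfehlo] → [tvfhlo]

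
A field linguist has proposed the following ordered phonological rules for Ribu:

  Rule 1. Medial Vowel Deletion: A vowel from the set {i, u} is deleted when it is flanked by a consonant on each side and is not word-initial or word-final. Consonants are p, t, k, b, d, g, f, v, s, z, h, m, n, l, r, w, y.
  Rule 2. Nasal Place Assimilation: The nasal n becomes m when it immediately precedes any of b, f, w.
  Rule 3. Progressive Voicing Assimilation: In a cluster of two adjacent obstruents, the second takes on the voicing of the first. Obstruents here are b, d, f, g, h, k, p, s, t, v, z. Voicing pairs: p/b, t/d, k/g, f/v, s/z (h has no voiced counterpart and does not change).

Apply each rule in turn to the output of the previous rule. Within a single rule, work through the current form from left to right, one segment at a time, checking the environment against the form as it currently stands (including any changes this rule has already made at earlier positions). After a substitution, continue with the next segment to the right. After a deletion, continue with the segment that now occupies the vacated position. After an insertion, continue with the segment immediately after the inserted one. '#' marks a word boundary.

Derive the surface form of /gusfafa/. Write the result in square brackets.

[gzvafa]

Rule 1 Medial Vowel Deletion: [gusfafa] → [gsfafa]
Rule 2 Nasal Place Assimilation: no change — [gsfafa]
Rule 3 Progressive Voicing Assimilation: [gsfafa] → [gzvafa]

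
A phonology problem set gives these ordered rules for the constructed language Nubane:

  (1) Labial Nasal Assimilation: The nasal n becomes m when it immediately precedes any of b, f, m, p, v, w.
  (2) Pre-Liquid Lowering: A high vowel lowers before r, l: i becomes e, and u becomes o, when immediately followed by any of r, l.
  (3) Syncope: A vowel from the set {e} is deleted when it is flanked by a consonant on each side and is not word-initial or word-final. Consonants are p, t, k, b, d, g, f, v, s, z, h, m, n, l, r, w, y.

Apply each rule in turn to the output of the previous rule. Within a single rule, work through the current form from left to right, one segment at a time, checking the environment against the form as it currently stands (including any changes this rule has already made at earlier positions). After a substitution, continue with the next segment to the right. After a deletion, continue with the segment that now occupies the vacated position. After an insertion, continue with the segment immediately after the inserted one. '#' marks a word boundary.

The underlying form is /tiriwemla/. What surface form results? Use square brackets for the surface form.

(1) Labial Nasal Assimilation: no change — [tiriwemla]
(2) Pre-Liquid Lowering: [tiriwemla] → [teriwemla]
(3) Syncope: [teriwemla] → [triwmla]

[triwmla]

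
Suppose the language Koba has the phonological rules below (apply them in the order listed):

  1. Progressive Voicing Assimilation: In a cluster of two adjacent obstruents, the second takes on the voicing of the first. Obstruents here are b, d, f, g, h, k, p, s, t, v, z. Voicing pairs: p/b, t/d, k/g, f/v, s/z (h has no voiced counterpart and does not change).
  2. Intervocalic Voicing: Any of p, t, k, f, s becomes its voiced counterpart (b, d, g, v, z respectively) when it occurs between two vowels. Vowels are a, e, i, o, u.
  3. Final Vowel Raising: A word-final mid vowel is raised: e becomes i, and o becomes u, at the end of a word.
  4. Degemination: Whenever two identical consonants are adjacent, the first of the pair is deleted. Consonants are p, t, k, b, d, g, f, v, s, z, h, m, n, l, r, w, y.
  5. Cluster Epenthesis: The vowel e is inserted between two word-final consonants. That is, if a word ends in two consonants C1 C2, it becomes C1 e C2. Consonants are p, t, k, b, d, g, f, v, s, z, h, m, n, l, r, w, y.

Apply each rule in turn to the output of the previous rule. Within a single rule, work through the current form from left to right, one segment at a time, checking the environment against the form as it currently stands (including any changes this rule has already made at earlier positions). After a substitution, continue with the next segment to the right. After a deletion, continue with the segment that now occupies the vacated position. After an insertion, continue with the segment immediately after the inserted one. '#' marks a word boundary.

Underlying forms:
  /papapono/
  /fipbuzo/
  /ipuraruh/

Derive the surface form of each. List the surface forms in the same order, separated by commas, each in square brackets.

[pababonu], [fipuzu], [iburaruh]

/papapono/:
  1 Progressive Voicing Assimilation: no change — [papapono]
  2 Intervocalic Voicing: [papapono] → [pababono]
  3 Final Vowel Raising: [pababono] → [pababonu]
  4 Degemination: no change — [pababonu]
  5 Cluster Epenthesis: no change — [pababonu]
/fipbuzo/:
  1 Progressive Voicing Assimilation: [fipbuzo] → [fippuzo]
  2 Intervocalic Voicing: no change — [fippuzo]
  3 Final Vowel Raising: [fippuzo] → [fippuzu]
  4 Degemination: [fippuzu] → [fipuzu]
  5 Cluster Epenthesis: no change — [fipuzu]
/ipuraruh/:
  1 Progressive Voicing Assimilation: no change — [ipuraruh]
  2 Intervocalic Voicing: [ipuraruh] → [iburaruh]
  3 Final Vowel Raising: no change — [iburaruh]
  4 Degemination: no change — [iburaruh]
  5 Cluster Epenthesis: no change — [iburaruh]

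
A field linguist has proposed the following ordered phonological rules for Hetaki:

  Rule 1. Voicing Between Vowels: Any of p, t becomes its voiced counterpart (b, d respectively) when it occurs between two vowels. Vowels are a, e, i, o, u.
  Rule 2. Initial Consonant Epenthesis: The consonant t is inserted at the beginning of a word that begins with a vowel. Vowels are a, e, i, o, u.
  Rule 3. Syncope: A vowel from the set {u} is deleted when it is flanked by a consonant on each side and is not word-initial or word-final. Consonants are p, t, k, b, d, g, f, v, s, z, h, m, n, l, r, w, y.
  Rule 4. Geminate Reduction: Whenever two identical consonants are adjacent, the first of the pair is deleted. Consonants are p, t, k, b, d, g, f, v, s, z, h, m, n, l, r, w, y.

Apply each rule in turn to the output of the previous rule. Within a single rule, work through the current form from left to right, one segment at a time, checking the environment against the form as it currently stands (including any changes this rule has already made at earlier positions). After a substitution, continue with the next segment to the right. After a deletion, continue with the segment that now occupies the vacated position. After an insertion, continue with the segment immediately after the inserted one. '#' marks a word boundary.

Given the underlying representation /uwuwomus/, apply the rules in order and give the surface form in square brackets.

Rule 1 Voicing Between Vowels: no change — [uwuwomus]
Rule 2 Initial Consonant Epenthesis: [uwuwomus] → [tuwuwomus]
Rule 3 Syncope: [tuwuwomus] → [twwoms]
Rule 4 Geminate Reduction: [twwoms] → [twoms]

[twoms]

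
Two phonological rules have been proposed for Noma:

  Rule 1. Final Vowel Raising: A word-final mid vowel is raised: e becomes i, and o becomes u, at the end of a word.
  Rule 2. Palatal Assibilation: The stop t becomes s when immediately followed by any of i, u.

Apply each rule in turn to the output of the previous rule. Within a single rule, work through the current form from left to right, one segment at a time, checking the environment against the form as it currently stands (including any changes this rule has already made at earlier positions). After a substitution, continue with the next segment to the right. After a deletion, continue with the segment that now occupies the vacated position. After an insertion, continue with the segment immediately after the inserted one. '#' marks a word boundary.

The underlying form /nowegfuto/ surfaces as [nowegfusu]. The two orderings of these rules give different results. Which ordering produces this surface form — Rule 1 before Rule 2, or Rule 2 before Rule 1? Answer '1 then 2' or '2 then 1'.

1 then 2

Order 1 then 2:
  1 Final Vowel Raising: [nowegfuto] → [nowegfutu]
  2 Palatal Assibilation: [nowegfutu] → [nowegfusu]
  result: [nowegfusu]
Order 2 then 1:
  2 Palatal Assibilation: no change — [nowegfuto]
  1 Final Vowel Raising: [nowegfuto] → [nowegfutu]
  result: [nowegfutu]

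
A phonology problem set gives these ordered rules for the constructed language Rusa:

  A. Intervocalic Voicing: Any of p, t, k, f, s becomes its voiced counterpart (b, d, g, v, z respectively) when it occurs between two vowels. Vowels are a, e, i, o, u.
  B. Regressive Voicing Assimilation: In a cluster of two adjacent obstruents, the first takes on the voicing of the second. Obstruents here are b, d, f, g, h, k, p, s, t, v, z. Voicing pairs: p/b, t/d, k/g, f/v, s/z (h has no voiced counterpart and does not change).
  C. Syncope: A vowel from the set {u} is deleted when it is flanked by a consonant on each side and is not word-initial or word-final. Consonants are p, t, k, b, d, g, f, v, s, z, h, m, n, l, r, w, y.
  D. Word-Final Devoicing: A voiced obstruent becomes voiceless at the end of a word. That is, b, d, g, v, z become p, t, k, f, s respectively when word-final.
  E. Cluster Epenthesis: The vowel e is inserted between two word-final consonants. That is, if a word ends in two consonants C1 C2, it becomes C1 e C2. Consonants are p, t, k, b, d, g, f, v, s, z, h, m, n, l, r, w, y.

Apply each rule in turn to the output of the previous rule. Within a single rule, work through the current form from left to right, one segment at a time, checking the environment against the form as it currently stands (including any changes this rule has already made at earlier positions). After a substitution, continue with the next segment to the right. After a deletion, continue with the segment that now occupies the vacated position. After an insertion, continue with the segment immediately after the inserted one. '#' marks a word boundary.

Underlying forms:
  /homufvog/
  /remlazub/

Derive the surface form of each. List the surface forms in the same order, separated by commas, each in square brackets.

/homufvog/:
  A Intervocalic Voicing: no change — [homufvog]
  B Regressive Voicing Assimilation: [homufvog] → [homuvvog]
  C Syncope: [homuvvog] → [homvvog]
  D Word-Final Devoicing: [homvvog] → [homvvok]
  E Cluster Epenthesis: no change — [homvvok]
/remlazub/:
  A Intervocalic Voicing: no change — [remlazub]
  B Regressive Voicing Assimilation: no change — [remlazub]
  C Syncope: [remlazub] → [remlazb]
  D Word-Final Devoicing: [remlazb] → [remlazp]
  E Cluster Epenthesis: [remlazp] → [remlazep]

[homvvok], [remlazep]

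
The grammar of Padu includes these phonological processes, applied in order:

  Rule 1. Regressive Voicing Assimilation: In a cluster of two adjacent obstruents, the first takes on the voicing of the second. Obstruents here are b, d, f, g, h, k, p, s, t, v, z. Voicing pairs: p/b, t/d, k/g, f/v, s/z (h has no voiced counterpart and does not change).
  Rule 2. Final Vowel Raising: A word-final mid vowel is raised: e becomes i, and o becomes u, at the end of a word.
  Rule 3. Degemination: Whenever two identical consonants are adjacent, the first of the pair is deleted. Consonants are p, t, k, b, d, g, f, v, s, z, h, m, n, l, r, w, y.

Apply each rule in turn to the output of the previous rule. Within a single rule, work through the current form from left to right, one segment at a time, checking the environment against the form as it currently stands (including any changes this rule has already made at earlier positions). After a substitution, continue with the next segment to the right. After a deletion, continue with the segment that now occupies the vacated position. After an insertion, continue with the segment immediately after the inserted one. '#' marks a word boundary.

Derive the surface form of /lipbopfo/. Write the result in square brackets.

Rule 1 Regressive Voicing Assimilation: [lipbopfo] → [libbopfo]
Rule 2 Final Vowel Raising: [libbopfo] → [libbopfu]
Rule 3 Degemination: [libbopfu] → [libopfu]

[libopfu]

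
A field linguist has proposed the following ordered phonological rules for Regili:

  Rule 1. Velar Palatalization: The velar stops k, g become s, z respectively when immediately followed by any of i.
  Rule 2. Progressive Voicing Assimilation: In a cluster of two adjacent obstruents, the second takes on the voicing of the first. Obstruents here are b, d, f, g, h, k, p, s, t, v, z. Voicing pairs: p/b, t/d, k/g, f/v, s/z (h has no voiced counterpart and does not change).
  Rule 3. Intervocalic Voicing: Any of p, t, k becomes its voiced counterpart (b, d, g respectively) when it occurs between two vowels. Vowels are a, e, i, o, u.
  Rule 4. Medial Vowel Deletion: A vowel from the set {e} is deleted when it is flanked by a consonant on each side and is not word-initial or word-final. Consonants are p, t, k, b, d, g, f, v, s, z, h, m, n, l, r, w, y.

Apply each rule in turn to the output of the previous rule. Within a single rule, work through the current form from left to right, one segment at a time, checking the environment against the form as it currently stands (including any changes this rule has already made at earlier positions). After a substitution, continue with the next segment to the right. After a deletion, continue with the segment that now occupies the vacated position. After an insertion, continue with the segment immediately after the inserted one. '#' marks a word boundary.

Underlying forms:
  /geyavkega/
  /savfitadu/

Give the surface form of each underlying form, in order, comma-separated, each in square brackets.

[gyavgga], [savvidadu]

/geyavkega/:
  Rule 1 Velar Palatalization: no change — [geyavkega]
  Rule 2 Progressive Voicing Assimilation: [geyavkega] → [geyavgega]
  Rule 3 Intervocalic Voicing: no change — [geyavgega]
  Rule 4 Medial Vowel Deletion: [geyavgega] → [gyavgga]
/savfitadu/:
  Rule 1 Velar Palatalization: no change — [savfitadu]
  Rule 2 Progressive Voicing Assimilation: [savfitadu] → [savvitadu]
  Rule 3 Intervocalic Voicing: [savvitadu] → [savvidadu]
  Rule 4 Medial Vowel Deletion: no change — [savvidadu]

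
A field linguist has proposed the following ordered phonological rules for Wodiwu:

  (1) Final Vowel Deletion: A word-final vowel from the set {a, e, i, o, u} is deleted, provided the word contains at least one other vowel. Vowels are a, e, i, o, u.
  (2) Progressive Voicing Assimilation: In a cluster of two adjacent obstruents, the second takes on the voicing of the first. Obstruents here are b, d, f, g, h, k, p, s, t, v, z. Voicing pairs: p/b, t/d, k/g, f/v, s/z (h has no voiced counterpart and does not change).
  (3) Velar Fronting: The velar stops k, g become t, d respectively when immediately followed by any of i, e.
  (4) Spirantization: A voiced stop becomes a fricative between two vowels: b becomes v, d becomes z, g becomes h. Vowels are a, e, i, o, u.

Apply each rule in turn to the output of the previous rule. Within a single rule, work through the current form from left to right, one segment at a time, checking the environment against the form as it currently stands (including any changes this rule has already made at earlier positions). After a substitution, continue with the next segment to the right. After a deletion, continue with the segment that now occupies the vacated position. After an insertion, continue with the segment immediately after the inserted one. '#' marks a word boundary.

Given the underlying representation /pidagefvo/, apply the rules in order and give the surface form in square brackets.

(1) Final Vowel Deletion: [pidagefvo] → [pidagefv]
(2) Progressive Voicing Assimilation: [pidagefv] → [pidageff]
(3) Velar Fronting: [pidageff] → [pidadeff]
(4) Spirantization: [pidadeff] → [pizazeff]

[pizazeff]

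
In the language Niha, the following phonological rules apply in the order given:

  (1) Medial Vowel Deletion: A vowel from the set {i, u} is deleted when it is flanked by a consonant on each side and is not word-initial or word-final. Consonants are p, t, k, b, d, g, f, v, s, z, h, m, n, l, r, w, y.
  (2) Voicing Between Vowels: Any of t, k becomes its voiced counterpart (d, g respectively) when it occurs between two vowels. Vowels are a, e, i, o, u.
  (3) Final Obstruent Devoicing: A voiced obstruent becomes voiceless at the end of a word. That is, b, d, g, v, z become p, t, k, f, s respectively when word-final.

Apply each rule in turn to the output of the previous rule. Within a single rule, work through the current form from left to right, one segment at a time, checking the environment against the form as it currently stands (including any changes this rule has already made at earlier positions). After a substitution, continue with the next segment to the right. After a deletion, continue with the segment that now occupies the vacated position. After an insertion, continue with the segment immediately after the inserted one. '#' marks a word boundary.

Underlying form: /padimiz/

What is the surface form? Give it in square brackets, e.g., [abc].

[padms]

(1) Medial Vowel Deletion: [padimiz] → [padmz]
(2) Voicing Between Vowels: no change — [padmz]
(3) Final Obstruent Devoicing: [padmz] → [padms]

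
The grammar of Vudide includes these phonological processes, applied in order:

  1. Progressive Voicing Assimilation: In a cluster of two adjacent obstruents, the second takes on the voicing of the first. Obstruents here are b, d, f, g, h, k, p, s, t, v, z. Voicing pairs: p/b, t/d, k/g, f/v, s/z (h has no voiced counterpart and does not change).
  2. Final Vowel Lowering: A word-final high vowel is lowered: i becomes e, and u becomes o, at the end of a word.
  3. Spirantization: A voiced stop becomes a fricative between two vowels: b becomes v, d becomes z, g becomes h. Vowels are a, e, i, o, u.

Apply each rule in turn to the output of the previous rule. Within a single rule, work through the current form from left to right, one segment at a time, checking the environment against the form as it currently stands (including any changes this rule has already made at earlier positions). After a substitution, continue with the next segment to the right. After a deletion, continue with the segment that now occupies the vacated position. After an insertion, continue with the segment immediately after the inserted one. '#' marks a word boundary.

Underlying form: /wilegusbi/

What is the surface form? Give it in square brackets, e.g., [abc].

[wilehuspe]

1 Progressive Voicing Assimilation: [wilegusbi] → [wileguspi]
2 Final Vowel Lowering: [wileguspi] → [wileguspe]
3 Spirantization: [wileguspe] → [wilehuspe]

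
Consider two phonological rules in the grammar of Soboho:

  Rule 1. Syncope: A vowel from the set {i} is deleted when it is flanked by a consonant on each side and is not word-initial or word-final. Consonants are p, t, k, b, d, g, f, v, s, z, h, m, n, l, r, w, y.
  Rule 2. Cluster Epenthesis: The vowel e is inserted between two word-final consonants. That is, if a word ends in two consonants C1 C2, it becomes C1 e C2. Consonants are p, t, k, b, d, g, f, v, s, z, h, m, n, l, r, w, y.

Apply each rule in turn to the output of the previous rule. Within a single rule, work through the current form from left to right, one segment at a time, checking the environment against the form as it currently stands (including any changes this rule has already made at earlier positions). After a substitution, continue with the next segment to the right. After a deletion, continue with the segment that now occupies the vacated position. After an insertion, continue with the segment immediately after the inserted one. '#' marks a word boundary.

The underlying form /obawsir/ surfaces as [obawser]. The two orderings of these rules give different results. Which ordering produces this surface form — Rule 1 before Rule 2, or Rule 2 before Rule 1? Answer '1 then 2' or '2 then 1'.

Order 1 then 2:
  1 Syncope: [obawsir] → [obawsr]
  2 Cluster Epenthesis: [obawsr] → [obawser]
  result: [obawser]
Order 2 then 1:
  2 Cluster Epenthesis: no change — [obawsir]
  1 Syncope: [obawsir] → [obawsr]
  result: [obawsr]

1 then 2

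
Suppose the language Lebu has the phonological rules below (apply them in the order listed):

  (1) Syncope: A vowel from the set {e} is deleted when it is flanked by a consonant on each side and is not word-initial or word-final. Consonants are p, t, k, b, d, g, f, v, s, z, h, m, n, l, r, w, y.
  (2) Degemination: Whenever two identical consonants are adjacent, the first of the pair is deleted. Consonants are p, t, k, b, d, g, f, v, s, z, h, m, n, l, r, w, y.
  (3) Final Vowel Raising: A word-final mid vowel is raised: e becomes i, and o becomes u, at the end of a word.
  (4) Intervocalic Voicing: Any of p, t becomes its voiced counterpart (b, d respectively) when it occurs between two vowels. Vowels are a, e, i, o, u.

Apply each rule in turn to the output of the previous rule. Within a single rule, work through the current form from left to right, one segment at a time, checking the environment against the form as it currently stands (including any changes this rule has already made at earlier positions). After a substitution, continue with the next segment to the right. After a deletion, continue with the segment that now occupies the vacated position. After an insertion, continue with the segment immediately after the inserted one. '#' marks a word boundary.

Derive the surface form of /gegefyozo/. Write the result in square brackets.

(1) Syncope: [gegefyozo] → [ggfyozo]
(2) Degemination: [ggfyozo] → [gfyozo]
(3) Final Vowel Raising: [gfyozo] → [gfyozu]
(4) Intervocalic Voicing: no change — [gfyozu]

[gfyozu]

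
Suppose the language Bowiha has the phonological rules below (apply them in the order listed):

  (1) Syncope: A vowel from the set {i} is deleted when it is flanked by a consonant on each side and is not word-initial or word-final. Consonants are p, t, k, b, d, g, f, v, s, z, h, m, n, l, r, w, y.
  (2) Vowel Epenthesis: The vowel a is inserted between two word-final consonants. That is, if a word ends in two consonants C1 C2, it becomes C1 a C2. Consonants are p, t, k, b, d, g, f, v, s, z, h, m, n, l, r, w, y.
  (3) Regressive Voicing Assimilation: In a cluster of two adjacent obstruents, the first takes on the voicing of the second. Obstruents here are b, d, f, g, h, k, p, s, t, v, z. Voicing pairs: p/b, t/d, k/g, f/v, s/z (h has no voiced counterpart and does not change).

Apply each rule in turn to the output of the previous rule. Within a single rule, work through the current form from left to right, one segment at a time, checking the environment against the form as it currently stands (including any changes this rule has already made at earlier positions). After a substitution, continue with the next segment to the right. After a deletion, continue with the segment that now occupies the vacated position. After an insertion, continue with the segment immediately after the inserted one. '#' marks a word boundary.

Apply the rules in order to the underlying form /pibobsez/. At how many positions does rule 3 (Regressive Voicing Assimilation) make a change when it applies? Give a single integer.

2

(1) Syncope: [pibobsez] → [pbobsez]
(2) Vowel Epenthesis: no change — [pbobsez]
(3) Regressive Voicing Assimilation: [pbobsez] → [bbopsez]
Rule 3 changed 2 position(s).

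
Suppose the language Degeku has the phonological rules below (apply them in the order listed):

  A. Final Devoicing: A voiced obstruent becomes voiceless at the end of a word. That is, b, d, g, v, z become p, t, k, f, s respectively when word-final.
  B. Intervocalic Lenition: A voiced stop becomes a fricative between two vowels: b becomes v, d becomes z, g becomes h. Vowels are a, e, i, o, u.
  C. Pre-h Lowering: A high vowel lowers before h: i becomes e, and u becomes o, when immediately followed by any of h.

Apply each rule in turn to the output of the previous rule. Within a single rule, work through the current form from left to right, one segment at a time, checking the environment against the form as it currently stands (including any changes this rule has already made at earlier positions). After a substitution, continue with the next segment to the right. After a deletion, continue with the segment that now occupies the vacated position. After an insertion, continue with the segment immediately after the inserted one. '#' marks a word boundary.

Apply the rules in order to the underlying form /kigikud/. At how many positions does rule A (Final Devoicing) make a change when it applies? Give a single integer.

A Final Devoicing: [kigikud] → [kigikut]
B Intervocalic Lenition: [kigikut] → [kihikut]
C Pre-h Lowering: [kihikut] → [kehikut]
Rule A changed 1 position(s).

1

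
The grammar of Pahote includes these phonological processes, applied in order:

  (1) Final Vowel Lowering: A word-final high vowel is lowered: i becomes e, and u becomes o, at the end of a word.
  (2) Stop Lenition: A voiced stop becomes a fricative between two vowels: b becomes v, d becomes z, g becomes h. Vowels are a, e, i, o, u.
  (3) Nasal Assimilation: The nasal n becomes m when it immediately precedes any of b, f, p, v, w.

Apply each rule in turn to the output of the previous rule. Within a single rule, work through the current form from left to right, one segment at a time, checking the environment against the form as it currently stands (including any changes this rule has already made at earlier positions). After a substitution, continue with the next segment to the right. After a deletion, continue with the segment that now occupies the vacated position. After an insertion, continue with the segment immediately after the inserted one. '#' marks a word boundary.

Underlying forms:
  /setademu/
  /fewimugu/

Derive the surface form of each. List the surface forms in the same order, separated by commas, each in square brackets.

/setademu/:
  (1) Final Vowel Lowering: [setademu] → [setademo]
  (2) Stop Lenition: [setademo] → [setazemo]
  (3) Nasal Assimilation: no change — [setazemo]
/fewimugu/:
  (1) Final Vowel Lowering: [fewimugu] → [fewimugo]
  (2) Stop Lenition: [fewimugo] → [fewimuho]
  (3) Nasal Assimilation: no change — [fewimuho]

[setazemo], [fewimuho]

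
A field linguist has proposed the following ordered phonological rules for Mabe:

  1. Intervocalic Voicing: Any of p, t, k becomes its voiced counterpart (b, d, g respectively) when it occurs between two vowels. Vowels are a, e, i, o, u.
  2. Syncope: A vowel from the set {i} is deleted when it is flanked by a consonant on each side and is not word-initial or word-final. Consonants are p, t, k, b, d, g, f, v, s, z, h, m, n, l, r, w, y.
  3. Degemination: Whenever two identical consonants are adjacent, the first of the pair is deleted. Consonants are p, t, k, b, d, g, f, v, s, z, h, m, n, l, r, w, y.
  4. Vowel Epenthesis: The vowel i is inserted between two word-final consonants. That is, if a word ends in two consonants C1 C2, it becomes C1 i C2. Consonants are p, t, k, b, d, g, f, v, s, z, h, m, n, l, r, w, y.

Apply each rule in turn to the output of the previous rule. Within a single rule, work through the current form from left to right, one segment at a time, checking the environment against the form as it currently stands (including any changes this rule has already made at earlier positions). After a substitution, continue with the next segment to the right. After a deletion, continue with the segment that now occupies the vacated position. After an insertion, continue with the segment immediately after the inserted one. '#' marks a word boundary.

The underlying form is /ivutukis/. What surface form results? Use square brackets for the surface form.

[ivudugis]

1 Intervocalic Voicing: [ivutukis] → [ivudugis]
2 Syncope: [ivudugis] → [ivudugs]
3 Degemination: no change — [ivudugs]
4 Vowel Epenthesis: [ivudugs] → [ivudugis]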